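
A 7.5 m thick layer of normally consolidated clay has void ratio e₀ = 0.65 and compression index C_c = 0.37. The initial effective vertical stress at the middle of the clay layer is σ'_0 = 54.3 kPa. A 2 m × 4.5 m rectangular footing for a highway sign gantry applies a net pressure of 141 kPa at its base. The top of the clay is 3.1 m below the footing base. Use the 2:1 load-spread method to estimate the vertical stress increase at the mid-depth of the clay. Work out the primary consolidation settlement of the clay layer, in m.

S_c ≈ 0.153 m

Mid-depth of clay below the footing base: z = 3.1 + 7.5/2 = 6.85 m.
Stress increase at mid-clay by the 2:1 spreading method:
Δσ = qBL/((B+z)(L+z)) = 141×2×4.5/((2+6.85)(4.5+6.85)) = 12.633 kPa
Final effective stress: σ'_f = σ'_0 + Δσ = 54.3 + 12.633 = 66.933 kPa.
Normally consolidated clay, so the full stress increment lies on the virgin compression line:
S_c = C_c·H/(1+e₀)·log₁₀(σ'_f/σ'_0) = 0.37×7.5/(1+0.65)×log₁₀(66.933/54.3)
    = 1.6818 × 0.09084 = 0.1528 m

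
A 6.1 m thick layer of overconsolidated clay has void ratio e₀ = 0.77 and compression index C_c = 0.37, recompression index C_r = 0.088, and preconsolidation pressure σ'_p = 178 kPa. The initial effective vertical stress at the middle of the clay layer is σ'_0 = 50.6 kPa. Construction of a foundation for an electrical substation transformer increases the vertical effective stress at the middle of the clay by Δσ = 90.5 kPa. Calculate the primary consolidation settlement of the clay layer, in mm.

Final effective stress: σ'_f = 50.6 + 90.5 = 141.1 kPa.
σ'_f = 141.1 ≤ σ'_p = 178 kPa, so the clay remains overconsolidated and only the recompression index applies:
S_c = C_r·H/(1+e₀)·log₁₀(σ'_f/σ'_0) = 0.088×6.1/1.77×log₁₀(141.1/50.6)
    = 0.30327 × 0.44538 = 0.1351 m

S_c ≈ 135 mm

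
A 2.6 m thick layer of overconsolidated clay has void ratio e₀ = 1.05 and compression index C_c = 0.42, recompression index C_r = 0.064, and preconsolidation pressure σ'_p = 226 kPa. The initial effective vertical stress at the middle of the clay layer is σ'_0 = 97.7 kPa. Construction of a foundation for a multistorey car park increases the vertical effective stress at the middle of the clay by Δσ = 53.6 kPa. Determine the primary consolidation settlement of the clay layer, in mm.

Final effective stress: σ'_f = 97.7 + 53.6 = 151.3 kPa.
σ'_f = 151.3 ≤ σ'_p = 226 kPa, so the clay remains overconsolidated and only the recompression index applies:
S_c = C_r·H/(1+e₀)·log₁₀(σ'_f/σ'_0) = 0.064×2.6/2.05×log₁₀(151.3/97.7)
    = 0.081171 × 0.18994 = 0.01542 m

S_c ≈ 15.4 mm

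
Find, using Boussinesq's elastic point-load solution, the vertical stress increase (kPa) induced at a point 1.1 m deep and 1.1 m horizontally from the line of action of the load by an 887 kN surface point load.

Δσ_z ≈ 61.9 kPa

Boussinesq vertical stress below a point load on an elastic half-space:
Δσ_z = 3P/(2πz²) · [1 + (r/z)²]^(−5/2)
r/z = 1.1/1.1 = 1; [1+(r/z)²]^(−5/2) = 0.17678.
Δσ_z = 3×887/(2π×1.1²) × 0.17678 = 350.01 × 0.17678 = 61.87 kPa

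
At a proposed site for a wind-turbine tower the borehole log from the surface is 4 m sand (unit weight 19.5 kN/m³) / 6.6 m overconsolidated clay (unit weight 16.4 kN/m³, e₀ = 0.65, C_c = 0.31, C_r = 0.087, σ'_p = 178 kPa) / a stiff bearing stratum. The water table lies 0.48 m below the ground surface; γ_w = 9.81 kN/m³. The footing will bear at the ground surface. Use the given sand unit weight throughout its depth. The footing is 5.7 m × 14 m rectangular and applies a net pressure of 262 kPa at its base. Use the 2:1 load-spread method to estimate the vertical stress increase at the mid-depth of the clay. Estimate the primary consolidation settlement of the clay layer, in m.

S_c ≈ 0.116 m

Mid-depth of clay below the ground surface: z = 4 + 6.6/2 = 7.3 m.
Total vertical stress at mid-clay: σ_v = 19.5×4 + 16.4×3.3 = 132.12 kPa.
Pore pressure: u = 9.81×(7.3 − 0.48) = 66.904 kPa.
Initial effective stress: σ'_0 = σ_v − u = 132.12 − 66.904 = 65.216 kPa.
Stress increase at mid-clay by the 2:1 spreading method:
Δσ = qBL/((B+z)(L+z)) = 262×5.7×14/((5.7+7.3)(14+7.3)) = 75.506 kPa
Final effective stress: σ'_f = 65.216 + 75.506 = 140.72 kPa.
σ'_f = 140.72 ≤ σ'_p = 178 kPa, so the clay remains overconsolidated and only the recompression index applies:
S_c = C_r·H/(1+e₀)·log₁₀(σ'_f/σ'_0) = 0.087×6.6/1.65×log₁₀(140.72/65.216)
    = 0.348 × 0.334 = 0.1162 m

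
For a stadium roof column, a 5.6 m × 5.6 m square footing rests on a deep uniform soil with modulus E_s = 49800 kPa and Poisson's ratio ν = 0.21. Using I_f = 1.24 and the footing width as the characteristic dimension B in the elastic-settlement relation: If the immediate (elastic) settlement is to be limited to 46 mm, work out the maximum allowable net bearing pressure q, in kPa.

q ≈ 345 kPa

S_e = q·B·(1−ν²)/E_s · I_f  ⇒  q = S_e·E_s / (B·(1−ν²)·I_f).
q = 0.046 × 49800 / (5.6 × 0.9559 × 1.24) = 345.1 kPa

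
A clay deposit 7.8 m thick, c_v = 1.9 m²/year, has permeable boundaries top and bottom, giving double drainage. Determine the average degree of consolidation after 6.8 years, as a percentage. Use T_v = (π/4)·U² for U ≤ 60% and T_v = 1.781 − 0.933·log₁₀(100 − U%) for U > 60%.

U ≈ 90 %

Drainage path length: H_d = H/2 = 3.9 m (double drainage).
T_v = c_v·t/H_d² = 1.9×6.8/3.9² = 0.84944.
T_v = 0.84944 corresponds to the U > 60% branch:
U = 1 − 10^((1.781 − T_v)/0.933)/100 = 0.9004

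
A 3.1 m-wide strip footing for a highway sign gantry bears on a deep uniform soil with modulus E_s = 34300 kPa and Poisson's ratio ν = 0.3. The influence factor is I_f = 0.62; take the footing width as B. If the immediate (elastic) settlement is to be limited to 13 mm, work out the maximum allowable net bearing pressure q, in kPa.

q ≈ 255 kPa

S_e = q·B·(1−ν²)/E_s · I_f  ⇒  q = S_e·E_s / (B·(1−ν²)·I_f).
q = 0.013 × 34300 / (3.1 × 0.91 × 0.62) = 254.9 kPa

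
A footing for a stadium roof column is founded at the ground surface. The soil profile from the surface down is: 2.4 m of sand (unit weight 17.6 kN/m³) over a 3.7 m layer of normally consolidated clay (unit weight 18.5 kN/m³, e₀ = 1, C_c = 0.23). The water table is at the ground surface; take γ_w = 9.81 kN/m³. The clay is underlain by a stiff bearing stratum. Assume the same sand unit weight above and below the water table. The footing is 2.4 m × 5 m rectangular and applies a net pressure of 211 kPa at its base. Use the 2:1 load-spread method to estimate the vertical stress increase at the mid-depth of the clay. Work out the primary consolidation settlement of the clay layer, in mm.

Mid-depth of clay below the ground surface: z = 2.4 + 3.7/2 = 4.25 m.
Total vertical stress at mid-clay: σ_v = 17.6×2.4 + 18.5×1.85 = 76.465 kPa.
Pore pressure: u = 9.81×(4.25 − 0) = 41.693 kPa.
Initial effective stress: σ'_0 = σ_v − u = 76.465 − 41.693 = 34.772 kPa.
Stress increase at mid-clay by the 2:1 spreading method:
Δσ = qBL/((B+z)(L+z)) = 211×2.4×5/((2.4+4.25)(5+4.25)) = 41.162 kPa
Final effective stress: σ'_f = σ'_0 + Δσ = 34.772 + 41.162 = 75.934 kPa.
Normally consolidated clay, so the full stress increment lies on the virgin compression line:
S_c = C_c·H/(1+e₀)·log₁₀(σ'_f/σ'_0) = 0.23×3.7/(1+1)×log₁₀(75.934/34.772)
    = 0.4255 × 0.33921 = 0.1443 m

S_c ≈ 144 mm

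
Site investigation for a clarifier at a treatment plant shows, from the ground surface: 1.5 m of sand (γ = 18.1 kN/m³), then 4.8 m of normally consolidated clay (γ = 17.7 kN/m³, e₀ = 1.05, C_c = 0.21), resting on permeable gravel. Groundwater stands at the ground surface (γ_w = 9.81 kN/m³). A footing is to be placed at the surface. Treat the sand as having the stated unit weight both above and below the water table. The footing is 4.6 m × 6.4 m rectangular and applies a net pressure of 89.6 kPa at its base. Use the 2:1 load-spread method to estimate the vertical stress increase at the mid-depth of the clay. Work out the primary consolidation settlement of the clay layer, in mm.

Mid-depth of clay below the ground surface: z = 1.5 + 4.8/2 = 3.9 m.
Total vertical stress at mid-clay: σ_v = 18.1×1.5 + 17.7×2.4 = 69.63 kPa.
Pore pressure: u = 9.81×(3.9 − 0) = 38.259 kPa.
Initial effective stress: σ'_0 = σ_v − u = 69.63 − 38.259 = 31.371 kPa.
Stress increase at mid-clay by the 2:1 spreading method:
Δσ = qBL/((B+z)(L+z)) = 89.6×4.6×6.4/((4.6+3.9)(6.4+3.9)) = 30.129 kPa
Final effective stress: σ'_f = σ'_0 + Δσ = 31.371 + 30.129 = 61.5 kPa.
Normally consolidated clay, so the full stress increment lies on the virgin compression line:
S_c = C_c·H/(1+e₀)·log₁₀(σ'_f/σ'_0) = 0.21×4.8/(1+1.05)×log₁₀(61.5/31.371)
    = 0.49171 × 0.29235 = 0.1438 m

S_c ≈ 144 mm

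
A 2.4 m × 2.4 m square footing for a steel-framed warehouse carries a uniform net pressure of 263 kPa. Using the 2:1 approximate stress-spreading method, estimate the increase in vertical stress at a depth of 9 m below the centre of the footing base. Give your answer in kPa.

Δσ_z ≈ 11.7 kPa

By the 2:1 method the load spreads at 1 horizontal : 2 vertical, so at depth z the loaded area has grown by z in each plan dimension:
Δσ = qBL/((B+z)(L+z)) = 263×2.4×2.4/((2.4+9)(2.4+9)) = 11.657 kPa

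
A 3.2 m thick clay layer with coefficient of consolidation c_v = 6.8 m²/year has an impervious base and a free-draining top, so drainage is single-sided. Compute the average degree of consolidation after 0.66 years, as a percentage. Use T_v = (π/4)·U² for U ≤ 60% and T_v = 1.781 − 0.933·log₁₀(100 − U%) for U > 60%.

U ≈ 72.5 %

Drainage path length: H_d = H = 3.2 m (single drainage).
T_v = c_v·t/H_d² = 6.8×0.66/3.2² = 0.43828.
T_v = 0.43828 corresponds to the U > 60% branch:
U = 1 − 10^((1.781 − T_v)/0.933)/100 = 0.7251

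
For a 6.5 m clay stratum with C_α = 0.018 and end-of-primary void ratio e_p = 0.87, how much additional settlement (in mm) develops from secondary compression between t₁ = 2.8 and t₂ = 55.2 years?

S_s ≈ 81 mm

Secondary compression: S_s = C_α·H/(1+e_p)·log₁₀(t₂/t₁)
S_s = 0.018×6.5/(1+0.87)×log₁₀(55.2/2.8)
    = 0.06257 × 1.295 = 0.08101 m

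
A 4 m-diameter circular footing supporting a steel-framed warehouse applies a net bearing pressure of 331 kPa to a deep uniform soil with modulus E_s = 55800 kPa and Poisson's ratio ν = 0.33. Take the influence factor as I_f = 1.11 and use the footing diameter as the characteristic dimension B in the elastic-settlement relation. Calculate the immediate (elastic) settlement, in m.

S_e ≈ 0.0235 m

Immediate (elastic) settlement: S_e = q·B·(1−ν²)/E_s · I_f.
S_e = 331 × 4 × (1 − 0.33²) / 55800 × 1.11
    = 331 × 4 × 0.8911 / 55800 × 1.11
    = 0.02347 m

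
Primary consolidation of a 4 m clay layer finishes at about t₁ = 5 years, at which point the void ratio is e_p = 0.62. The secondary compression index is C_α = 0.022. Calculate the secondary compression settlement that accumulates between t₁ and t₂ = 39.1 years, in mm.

Secondary compression: S_s = C_α·H/(1+e_p)·log₁₀(t₂/t₁)
S_s = 0.022×4/(1+0.62)×log₁₀(39.1/5)
    = 0.05432 × 0.8932 = 0.04852 m

S_s ≈ 48.5 mm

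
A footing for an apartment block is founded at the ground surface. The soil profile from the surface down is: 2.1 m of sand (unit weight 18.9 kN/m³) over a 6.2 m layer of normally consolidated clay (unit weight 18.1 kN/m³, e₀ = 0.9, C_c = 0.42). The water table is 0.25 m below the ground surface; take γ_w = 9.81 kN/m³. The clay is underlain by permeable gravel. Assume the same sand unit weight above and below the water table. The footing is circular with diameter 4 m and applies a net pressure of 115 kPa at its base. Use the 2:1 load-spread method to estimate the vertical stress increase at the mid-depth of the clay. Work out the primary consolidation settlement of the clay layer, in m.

S_c ≈ 0.225 m

Mid-depth of clay below the ground surface: z = 2.1 + 6.2/2 = 5.2 m.
Total vertical stress at mid-clay: σ_v = 18.9×2.1 + 18.1×3.1 = 95.8 kPa.
Pore pressure: u = 9.81×(5.2 − 0.25) = 48.56 kPa.
Initial effective stress: σ'_0 = σ_v − u = 95.8 − 48.56 = 47.24 kPa.
Stress increase at mid-clay by the 2:1 spreading method:
Δσ ≈ qD²/(D+z)² = 115×4²/(4+5.2)² = 21.739 kPa
Final effective stress: σ'_f = σ'_0 + Δσ = 47.24 + 21.739 = 68.979 kPa.
Normally consolidated clay, so the full stress increment lies on the virgin compression line:
S_c = C_c·H/(1+e₀)·log₁₀(σ'_f/σ'_0) = 0.42×6.2/(1+0.9)×log₁₀(68.979/47.24)
    = 1.3705 × 0.16441 = 0.2253 m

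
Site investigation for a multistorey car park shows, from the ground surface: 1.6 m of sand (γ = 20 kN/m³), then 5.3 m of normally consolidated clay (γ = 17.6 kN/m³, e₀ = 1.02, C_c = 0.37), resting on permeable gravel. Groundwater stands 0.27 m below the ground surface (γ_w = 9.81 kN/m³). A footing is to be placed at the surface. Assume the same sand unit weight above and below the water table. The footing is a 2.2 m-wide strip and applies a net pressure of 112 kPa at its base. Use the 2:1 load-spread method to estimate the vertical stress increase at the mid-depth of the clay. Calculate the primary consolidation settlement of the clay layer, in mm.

Mid-depth of clay below the ground surface: z = 1.6 + 5.3/2 = 4.25 m.
Total vertical stress at mid-clay: σ_v = 20×1.6 + 17.6×2.65 = 78.64 kPa.
Pore pressure: u = 9.81×(4.25 − 0.27) = 39.044 kPa.
Initial effective stress: σ'_0 = σ_v − u = 78.64 − 39.044 = 39.596 kPa.
Stress increase at mid-clay by the 2:1 spreading method:
Δσ = qB/(B+z) = 112×2.2/(2.2+4.25) = 38.202 kPa
Final effective stress: σ'_f = σ'_0 + Δσ = 39.596 + 38.202 = 77.798 kPa.
Normally consolidated clay, so the full stress increment lies on the virgin compression line:
S_c = C_c·H/(1+e₀)·log₁₀(σ'_f/σ'_0) = 0.37×5.3/(1+1.02)×log₁₀(77.798/39.596)
    = 0.97079 × 0.29332 = 0.2848 m

S_c ≈ 285 mm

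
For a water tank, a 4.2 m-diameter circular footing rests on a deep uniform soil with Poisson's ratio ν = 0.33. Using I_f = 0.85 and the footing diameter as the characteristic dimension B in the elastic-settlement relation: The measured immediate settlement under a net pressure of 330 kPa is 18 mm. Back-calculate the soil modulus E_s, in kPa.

S_e = q·B·(1−ν²)/E_s · I_f  ⇒  E_s = q·B·(1−ν²)·I_f / S_e.
E_s = 330 × 4.2 × 0.8911 × 0.85 / 0.018 = 58320 kPa

E_s ≈ 58300 kPa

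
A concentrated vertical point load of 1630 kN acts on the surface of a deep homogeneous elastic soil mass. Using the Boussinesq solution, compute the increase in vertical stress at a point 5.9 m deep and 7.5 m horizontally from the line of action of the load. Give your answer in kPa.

Δσ_z ≈ 2.02 kPa

Boussinesq vertical stress below a point load on an elastic half-space:
Δσ_z = 3P/(2πz²) · [1 + (r/z)²]^(−5/2)
r/z = 7.5/5.9 = 1.2712; [1+(r/z)²]^(−5/2) = 0.090353.
Δσ_z = 3×1630/(2π×5.9²) × 0.090353 = 22.358 × 0.090353 = 2.02 kPa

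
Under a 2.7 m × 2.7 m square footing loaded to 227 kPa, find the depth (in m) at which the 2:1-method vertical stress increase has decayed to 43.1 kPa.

2:1 spreading — at depth z the loaded area has grown by z in each plan dimension:
qB²/(B+z)² = Δσ_z ⇒ z = B(√(q/Δσ_z) − 1) = 2.7×(√(227/43.1) − 1) = 3.496 m

z ≈ 3.5 m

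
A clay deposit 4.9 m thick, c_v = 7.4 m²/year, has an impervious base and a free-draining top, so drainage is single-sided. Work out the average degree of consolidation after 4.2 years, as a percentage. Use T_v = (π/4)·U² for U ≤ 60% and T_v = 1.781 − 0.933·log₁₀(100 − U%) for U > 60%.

U ≈ 96.7 %

Drainage path length: H_d = H = 4.9 m (single drainage).
T_v = c_v·t/H_d² = 7.4×4.2/4.9² = 1.2945.
T_v = 1.2945 corresponds to the U > 60% branch:
U = 1 − 10^((1.781 − T_v)/0.933)/100 = 0.9668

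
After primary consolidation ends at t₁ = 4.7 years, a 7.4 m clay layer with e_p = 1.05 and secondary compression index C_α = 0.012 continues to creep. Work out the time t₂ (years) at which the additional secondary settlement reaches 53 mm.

t₂ ≈ 78.6 years

S_s = C_α·H/(1+e_p)·log₁₀(t₂/t₁) ⇒ log₁₀(t₂/t₁) = S_s·(1+e_p)/(C_α·H).
log₁₀(t₂/t₁) = 0.053 × (1+1.05) / (0.012×7.4) = 1.224
t₂ = t₁ × 10^1.224 = 4.7 × 16.73 = 78.64 years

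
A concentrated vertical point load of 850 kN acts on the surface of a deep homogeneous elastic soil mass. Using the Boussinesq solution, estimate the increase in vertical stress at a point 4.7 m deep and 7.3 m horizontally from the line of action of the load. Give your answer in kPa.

Boussinesq vertical stress below a point load on an elastic half-space:
Δσ_z = 3P/(2πz²) · [1 + (r/z)²]^(−5/2)
r/z = 7.3/4.7 = 1.5532; [1+(r/z)²]^(−5/2) = 0.046489.
Δσ_z = 3×850/(2π×4.7²) × 0.046489 = 18.372 × 0.046489 = 0.8541 kPa

Δσ_z ≈ 0.854 kPa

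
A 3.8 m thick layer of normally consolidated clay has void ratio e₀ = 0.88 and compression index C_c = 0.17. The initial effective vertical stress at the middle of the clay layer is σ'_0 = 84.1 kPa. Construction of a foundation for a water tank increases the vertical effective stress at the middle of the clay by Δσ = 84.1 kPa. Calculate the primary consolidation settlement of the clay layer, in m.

S_c ≈ 0.103 m

Final effective stress: σ'_f = σ'_0 + Δσ = 84.1 + 84.1 = 168.2 kPa.
Normally consolidated clay, so the full stress increment lies on the virgin compression line:
S_c = C_c·H/(1+e₀)·log₁₀(σ'_f/σ'_0) = 0.17×3.8/(1+0.88)×log₁₀(168.2/84.1)
    = 0.34362 × 0.30103 = 0.1034 m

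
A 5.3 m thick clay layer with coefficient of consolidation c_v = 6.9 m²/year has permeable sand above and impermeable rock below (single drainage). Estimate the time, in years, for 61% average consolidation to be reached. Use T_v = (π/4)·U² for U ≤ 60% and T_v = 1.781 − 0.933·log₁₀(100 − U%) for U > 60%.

t ≈ 1.21 years

Drainage path length: H_d = H = 5.3 m (single drainage).
U > 60%: T_v = 1.781 − 0.933·log₁₀(100 − 61) = 0.29654.
t = T_v·H_d²/c_v = 0.29654×5.3²/6.9 = 1.207 years.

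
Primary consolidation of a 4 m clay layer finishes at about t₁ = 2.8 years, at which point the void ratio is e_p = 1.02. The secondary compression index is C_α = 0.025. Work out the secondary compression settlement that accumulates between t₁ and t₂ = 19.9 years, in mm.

S_s ≈ 42.2 mm

Secondary compression: S_s = C_α·H/(1+e_p)·log₁₀(t₂/t₁)
S_s = 0.025×4/(1+1.02)×log₁₀(19.9/2.8)
    = 0.0495 × 0.8517 = 0.04216 m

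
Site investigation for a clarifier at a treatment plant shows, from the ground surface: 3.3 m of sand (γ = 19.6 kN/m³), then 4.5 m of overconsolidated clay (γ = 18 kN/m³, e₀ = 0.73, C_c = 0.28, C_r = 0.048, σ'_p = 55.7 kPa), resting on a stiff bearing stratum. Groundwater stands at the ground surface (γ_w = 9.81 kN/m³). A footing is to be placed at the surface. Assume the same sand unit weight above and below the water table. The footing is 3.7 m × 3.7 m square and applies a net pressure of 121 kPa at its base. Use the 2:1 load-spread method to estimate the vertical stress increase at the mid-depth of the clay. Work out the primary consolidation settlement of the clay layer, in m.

Mid-depth of clay below the ground surface: z = 3.3 + 4.5/2 = 5.55 m.
Total vertical stress at mid-clay: σ_v = 19.6×3.3 + 18×2.25 = 105.18 kPa.
Pore pressure: u = 9.81×(5.55 − 0) = 54.446 kPa.
Initial effective stress: σ'_0 = σ_v − u = 105.18 − 54.446 = 50.734 kPa.
Stress increase at mid-clay by the 2:1 spreading method:
Δσ = qBL/((B+z)(L+z)) = 121×3.7×3.7/((3.7+5.55)(3.7+5.55)) = 19.36 kPa
Final effective stress: σ'_f = 50.734 + 19.36 = 70.094 kPa.
σ'_f = 70.094 > σ'_p = 55.7 kPa, so the stress path crosses the preconsolidation pressure — recompression up to σ'_p, then virgin compression beyond:
S_c = H/(1+e₀)·[C_r·log₁₀(σ'_p/σ'_0) + C_c·log₁₀(σ'_f/σ'_p)]
    = 4.5/1.73 × [0.048×log₁₀(55.7/50.734) + 0.28×log₁₀(70.094/55.7)]
    = 2.6012 × [0.0019467 + 0.027951] = 0.07777 m

S_c ≈ 0.0778 m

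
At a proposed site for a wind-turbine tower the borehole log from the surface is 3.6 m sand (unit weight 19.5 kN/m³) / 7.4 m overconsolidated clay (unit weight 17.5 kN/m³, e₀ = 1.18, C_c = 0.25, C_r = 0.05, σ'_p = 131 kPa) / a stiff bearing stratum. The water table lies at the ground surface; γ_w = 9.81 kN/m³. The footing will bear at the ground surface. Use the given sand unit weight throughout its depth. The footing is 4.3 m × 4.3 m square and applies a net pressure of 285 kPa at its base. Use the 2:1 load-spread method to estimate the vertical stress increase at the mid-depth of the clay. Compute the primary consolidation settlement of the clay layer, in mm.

Mid-depth of clay below the ground surface: z = 3.6 + 7.4/2 = 7.3 m.
Total vertical stress at mid-clay: σ_v = 19.5×3.6 + 17.5×3.7 = 134.95 kPa.
Pore pressure: u = 9.81×(7.3 − 0) = 71.613 kPa.
Initial effective stress: σ'_0 = σ_v − u = 134.95 − 71.613 = 63.337 kPa.
Stress increase at mid-clay by the 2:1 spreading method:
Δσ = qBL/((B+z)(L+z)) = 285×4.3×4.3/((4.3+7.3)(4.3+7.3)) = 39.162 kPa
Final effective stress: σ'_f = 63.337 + 39.162 = 102.5 kPa.
σ'_f = 102.5 ≤ σ'_p = 131 kPa, so the clay remains overconsolidated and only the recompression index applies:
S_c = C_r·H/(1+e₀)·log₁₀(σ'_f/σ'_0) = 0.05×7.4/2.18×log₁₀(102.5/63.337)
    = 0.16973 × 0.20907 = 0.03548 m

S_c ≈ 35.5 mm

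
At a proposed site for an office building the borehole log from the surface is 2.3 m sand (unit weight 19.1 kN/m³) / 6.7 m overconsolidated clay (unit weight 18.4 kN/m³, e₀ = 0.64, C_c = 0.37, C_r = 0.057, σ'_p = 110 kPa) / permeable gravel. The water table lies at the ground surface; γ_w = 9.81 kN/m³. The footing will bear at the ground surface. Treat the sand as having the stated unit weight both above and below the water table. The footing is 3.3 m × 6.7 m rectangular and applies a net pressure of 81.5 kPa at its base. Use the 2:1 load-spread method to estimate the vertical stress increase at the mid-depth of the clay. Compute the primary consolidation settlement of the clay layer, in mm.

Mid-depth of clay below the ground surface: z = 2.3 + 6.7/2 = 5.65 m.
Total vertical stress at mid-clay: σ_v = 19.1×2.3 + 18.4×3.35 = 105.57 kPa.
Pore pressure: u = 9.81×(5.65 − 0) = 55.427 kPa.
Initial effective stress: σ'_0 = σ_v − u = 105.57 − 55.427 = 50.143 kPa.
Stress increase at mid-clay by the 2:1 spreading method:
Δσ = qBL/((B+z)(L+z)) = 81.5×3.3×6.7/((3.3+5.65)(6.7+5.65)) = 16.303 kPa
Final effective stress: σ'_f = 50.143 + 16.303 = 66.446 kPa.
σ'_f = 66.446 ≤ σ'_p = 110 kPa, so the clay remains overconsolidated and only the recompression index applies:
S_c = C_r·H/(1+e₀)·log₁₀(σ'_f/σ'_0) = 0.057×6.7/1.64×log₁₀(66.446/50.143)
    = 0.23287 × 0.12226 = 0.02847 m

S_c ≈ 28.5 mm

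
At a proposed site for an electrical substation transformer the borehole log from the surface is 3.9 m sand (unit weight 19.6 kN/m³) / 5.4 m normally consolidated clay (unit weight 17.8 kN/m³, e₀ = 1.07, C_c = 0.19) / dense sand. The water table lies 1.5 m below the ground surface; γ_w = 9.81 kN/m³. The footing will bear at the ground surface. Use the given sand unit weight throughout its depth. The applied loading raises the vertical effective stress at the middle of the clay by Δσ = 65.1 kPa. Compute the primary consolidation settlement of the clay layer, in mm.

Mid-depth of clay below the ground surface: z = 3.9 + 5.4/2 = 6.6 m.
Total vertical stress at mid-clay: σ_v = 19.6×3.9 + 17.8×2.7 = 124.5 kPa.
Pore pressure: u = 9.81×(6.6 − 1.5) = 50.031 kPa.
Initial effective stress: σ'_0 = σ_v − u = 124.5 − 50.031 = 74.469 kPa.
Final effective stress: σ'_f = σ'_0 + Δσ = 74.469 + 65.1 = 139.57 kPa.
Normally consolidated clay, so the full stress increment lies on the virgin compression line:
S_c = C_c·H/(1+e₀)·log₁₀(σ'_f/σ'_0) = 0.19×5.4/(1+1.07)×log₁₀(139.57/74.469)
    = 0.49565 × 0.27282 = 0.1352 m

S_c ≈ 135 mm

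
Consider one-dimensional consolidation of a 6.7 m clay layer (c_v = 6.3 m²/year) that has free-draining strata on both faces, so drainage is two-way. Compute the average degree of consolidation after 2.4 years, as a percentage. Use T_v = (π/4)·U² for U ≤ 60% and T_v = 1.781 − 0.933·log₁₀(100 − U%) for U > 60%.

U ≈ 97.1 %

Drainage path length: H_d = H/2 = 3.35 m (double drainage).
T_v = c_v·t/H_d² = 6.3×2.4/3.35² = 1.3473.
T_v = 1.3473 corresponds to the U > 60% branch:
U = 1 − 10^((1.781 − T_v)/0.933)/100 = 0.9708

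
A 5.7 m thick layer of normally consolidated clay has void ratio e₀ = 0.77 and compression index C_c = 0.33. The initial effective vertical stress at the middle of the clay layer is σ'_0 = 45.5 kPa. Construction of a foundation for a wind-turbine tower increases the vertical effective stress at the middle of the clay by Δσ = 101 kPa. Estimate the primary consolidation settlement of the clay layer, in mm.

Final effective stress: σ'_f = σ'_0 + Δσ = 45.5 + 101 = 146.5 kPa.
Normally consolidated clay, so the full stress increment lies on the virgin compression line:
S_c = C_c·H/(1+e₀)·log₁₀(σ'_f/σ'_0) = 0.33×5.7/(1+0.77)×log₁₀(146.5/45.5)
    = 1.0627 × 0.50783 = 0.5397 m

S_c ≈ 540 mm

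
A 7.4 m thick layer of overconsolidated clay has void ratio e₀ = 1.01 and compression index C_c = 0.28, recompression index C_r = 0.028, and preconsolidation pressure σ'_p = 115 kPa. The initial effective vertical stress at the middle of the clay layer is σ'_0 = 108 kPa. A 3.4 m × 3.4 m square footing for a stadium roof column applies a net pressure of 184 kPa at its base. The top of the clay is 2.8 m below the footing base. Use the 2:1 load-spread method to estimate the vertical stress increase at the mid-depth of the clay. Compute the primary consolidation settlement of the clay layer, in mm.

S_c ≈ 56.7 mm

Mid-depth of clay below the footing base: z = 2.8 + 7.4/2 = 6.5 m.
Stress increase at mid-clay by the 2:1 spreading method:
Δσ = qBL/((B+z)(L+z)) = 184×3.4×3.4/((3.4+6.5)(3.4+6.5)) = 21.702 kPa
Final effective stress: σ'_f = 108 + 21.702 = 129.7 kPa.
σ'_f = 129.7 > σ'_p = 115 kPa, so the stress path crosses the preconsolidation pressure — recompression up to σ'_p, then virgin compression beyond:
S_c = H/(1+e₀)·[C_r·log₁₀(σ'_p/σ'_0) + C_c·log₁₀(σ'_f/σ'_p)]
    = 7.4/2.01 × [0.028×log₁₀(115/108) + 0.28×log₁₀(129.7/115)]
    = 3.6816 × [0.00076367 + 0.014628] = 0.05667 m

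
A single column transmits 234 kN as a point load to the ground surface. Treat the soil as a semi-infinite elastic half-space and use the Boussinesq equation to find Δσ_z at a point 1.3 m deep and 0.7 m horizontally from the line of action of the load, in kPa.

Δσ_z ≈ 35 kPa

Boussinesq vertical stress below a point load on an elastic half-space:
Δσ_z = 3P/(2πz²) · [1 + (r/z)²]^(−5/2)
r/z = 0.7/1.3 = 0.53846; [1+(r/z)²]^(−5/2) = 0.52915.
Δσ_z = 3×234/(2π×1.3²) × 0.52915 = 66.111 × 0.52915 = 34.98 kPa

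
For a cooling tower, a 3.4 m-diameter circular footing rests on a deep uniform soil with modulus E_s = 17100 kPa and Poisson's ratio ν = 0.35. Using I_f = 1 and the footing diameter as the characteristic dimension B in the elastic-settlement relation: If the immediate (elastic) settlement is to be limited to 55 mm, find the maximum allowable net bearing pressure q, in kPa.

q ≈ 315 kPa

S_e = q·B·(1−ν²)/E_s · I_f  ⇒  q = S_e·E_s / (B·(1−ν²)·I_f).
q = 0.055 × 17100 / (3.4 × 0.8775 × 1) = 315.2 kPa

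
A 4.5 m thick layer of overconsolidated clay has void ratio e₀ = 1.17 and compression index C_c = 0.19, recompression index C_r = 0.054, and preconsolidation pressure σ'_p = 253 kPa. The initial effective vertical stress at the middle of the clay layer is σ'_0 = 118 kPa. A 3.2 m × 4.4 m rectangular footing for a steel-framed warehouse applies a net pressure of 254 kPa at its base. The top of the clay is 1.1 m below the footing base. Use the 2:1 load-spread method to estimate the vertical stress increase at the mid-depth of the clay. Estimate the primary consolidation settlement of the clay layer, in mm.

S_c ≈ 22.8 mm

Mid-depth of clay below the footing base: z = 1.1 + 4.5/2 = 3.35 m.
Stress increase at mid-clay by the 2:1 spreading method:
Δσ = qBL/((B+z)(L+z)) = 254×3.2×4.4/((3.2+3.35)(4.4+3.35)) = 70.452 kPa
Final effective stress: σ'_f = 118 + 70.452 = 188.45 kPa.
σ'_f = 188.45 ≤ σ'_p = 253 kPa, so the clay remains overconsolidated and only the recompression index applies:
S_c = C_r·H/(1+e₀)·log₁₀(σ'_f/σ'_0) = 0.054×4.5/2.17×log₁₀(188.45/118)
    = 0.11198 × 0.20331 = 0.02277 m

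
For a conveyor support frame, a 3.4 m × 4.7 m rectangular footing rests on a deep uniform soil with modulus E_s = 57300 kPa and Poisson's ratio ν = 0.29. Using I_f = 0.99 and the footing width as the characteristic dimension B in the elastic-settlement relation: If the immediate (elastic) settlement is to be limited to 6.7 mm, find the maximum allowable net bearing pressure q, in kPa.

S_e = q·B·(1−ν²)/E_s · I_f  ⇒  q = S_e·E_s / (B·(1−ν²)·I_f).
q = 0.0067 × 57300 / (3.4 × 0.9159 × 0.99) = 124.5 kPa

q ≈ 125 kPa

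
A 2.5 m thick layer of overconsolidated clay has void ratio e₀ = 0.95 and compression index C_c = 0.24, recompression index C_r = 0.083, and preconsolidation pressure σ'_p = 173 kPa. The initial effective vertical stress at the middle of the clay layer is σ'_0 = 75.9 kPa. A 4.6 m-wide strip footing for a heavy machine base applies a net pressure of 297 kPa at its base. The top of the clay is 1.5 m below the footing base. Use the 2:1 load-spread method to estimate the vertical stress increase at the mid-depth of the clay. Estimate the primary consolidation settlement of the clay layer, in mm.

Mid-depth of clay below the footing base: z = 1.5 + 2.5/2 = 2.75 m.
Stress increase at mid-clay by the 2:1 spreading method:
Δσ = qB/(B+z) = 297×4.6/(4.6+2.75) = 185.88 kPa
Final effective stress: σ'_f = 75.9 + 185.88 = 261.78 kPa.
σ'_f = 261.78 > σ'_p = 173 kPa, so the stress path crosses the preconsolidation pressure — recompression up to σ'_p, then virgin compression beyond:
S_c = H/(1+e₀)·[C_r·log₁₀(σ'_p/σ'_0) + C_c·log₁₀(σ'_f/σ'_p)]
    = 2.5/1.95 × [0.083×log₁₀(173/75.9) + 0.24×log₁₀(261.78/173)]
    = 1.2821 × [0.029698 + 0.043174] = 0.09343 m

S_c ≈ 93.4 mm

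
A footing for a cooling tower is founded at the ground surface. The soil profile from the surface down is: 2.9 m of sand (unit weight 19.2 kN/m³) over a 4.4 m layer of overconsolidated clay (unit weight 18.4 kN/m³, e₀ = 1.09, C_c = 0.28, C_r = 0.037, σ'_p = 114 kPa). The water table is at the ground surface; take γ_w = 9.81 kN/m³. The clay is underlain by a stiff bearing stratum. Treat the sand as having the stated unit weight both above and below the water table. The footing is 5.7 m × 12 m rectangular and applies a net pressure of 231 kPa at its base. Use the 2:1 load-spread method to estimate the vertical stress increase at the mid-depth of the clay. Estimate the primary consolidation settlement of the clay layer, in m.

Mid-depth of clay below the ground surface: z = 2.9 + 4.4/2 = 5.1 m.
Total vertical stress at mid-clay: σ_v = 19.2×2.9 + 18.4×2.2 = 96.16 kPa.
Pore pressure: u = 9.81×(5.1 − 0) = 50.031 kPa.
Initial effective stress: σ'_0 = σ_v − u = 96.16 − 50.031 = 46.129 kPa.
Stress increase at mid-clay by the 2:1 spreading method:
Δσ = qBL/((B+z)(L+z)) = 231×5.7×12/((5.7+5.1)(12+5.1)) = 85.556 kPa
Final effective stress: σ'_f = 46.129 + 85.556 = 131.69 kPa.
σ'_f = 131.69 > σ'_p = 114 kPa, so the stress path crosses the preconsolidation pressure — recompression up to σ'_p, then virgin compression beyond:
S_c = H/(1+e₀)·[C_r·log₁₀(σ'_p/σ'_0) + C_c·log₁₀(σ'_f/σ'_p)]
    = 4.4/2.09 × [0.037×log₁₀(114/46.129) + 0.28×log₁₀(131.69/114)]
    = 2.1053 × [0.014538 + 0.017541] = 0.06754 m

S_c ≈ 0.0675 m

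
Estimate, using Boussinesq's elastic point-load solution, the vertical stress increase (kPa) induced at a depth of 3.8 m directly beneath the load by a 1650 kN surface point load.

Δσ_z ≈ 54.6 kPa

Boussinesq vertical stress below a point load on an elastic half-space:
Δσ_z = 3P/(2πz²) · [1 + (r/z)²]^(−5/2)
r/z = 0/3.8 = 0; [1+(r/z)²]^(−5/2) = 1.
Δσ_z = 3×1650/(2π×3.8²) × 1 = 54.558 × 1 = 54.56 kPa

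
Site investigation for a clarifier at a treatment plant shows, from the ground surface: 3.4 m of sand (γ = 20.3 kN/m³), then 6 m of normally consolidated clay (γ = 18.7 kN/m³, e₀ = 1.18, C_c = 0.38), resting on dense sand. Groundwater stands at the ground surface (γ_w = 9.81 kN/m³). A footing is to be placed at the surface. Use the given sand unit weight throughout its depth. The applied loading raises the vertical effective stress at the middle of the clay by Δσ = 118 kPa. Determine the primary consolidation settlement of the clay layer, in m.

S_c ≈ 0.483 m

Mid-depth of clay below the ground surface: z = 3.4 + 6/2 = 6.4 m.
Total vertical stress at mid-clay: σ_v = 20.3×3.4 + 18.7×3 = 125.12 kPa.
Pore pressure: u = 9.81×(6.4 − 0) = 62.784 kPa.
Initial effective stress: σ'_0 = σ_v − u = 125.12 − 62.784 = 62.336 kPa.
Final effective stress: σ'_f = σ'_0 + Δσ = 62.336 + 118 = 180.34 kPa.
Normally consolidated clay, so the full stress increment lies on the virgin compression line:
S_c = C_c·H/(1+e₀)·log₁₀(σ'_f/σ'_0) = 0.38×6/(1+1.18)×log₁₀(180.34/62.336)
    = 1.0459 × 0.46135 = 0.4825 m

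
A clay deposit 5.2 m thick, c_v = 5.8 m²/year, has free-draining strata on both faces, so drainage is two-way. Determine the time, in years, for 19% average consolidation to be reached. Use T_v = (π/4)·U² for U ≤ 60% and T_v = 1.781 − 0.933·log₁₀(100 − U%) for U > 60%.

Drainage path length: H_d = H/2 = 2.6 m (double drainage).
U ≤ 60%: T_v = (π/4)·U² = (π/4)×0.19² = 0.028353.
t = T_v·H_d²/c_v = 0.028353×2.6²/5.8 = 0.03305 years.

t ≈ 0.033 years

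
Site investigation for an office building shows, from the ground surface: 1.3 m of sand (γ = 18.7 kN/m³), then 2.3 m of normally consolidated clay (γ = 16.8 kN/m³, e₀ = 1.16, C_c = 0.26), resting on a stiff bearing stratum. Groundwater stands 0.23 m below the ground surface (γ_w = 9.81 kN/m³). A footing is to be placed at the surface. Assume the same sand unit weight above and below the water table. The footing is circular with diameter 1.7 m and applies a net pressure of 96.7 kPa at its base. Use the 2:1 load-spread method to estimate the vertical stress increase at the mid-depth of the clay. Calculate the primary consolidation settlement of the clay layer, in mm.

Mid-depth of clay below the ground surface: z = 1.3 + 2.3/2 = 2.45 m.
Total vertical stress at mid-clay: σ_v = 18.7×1.3 + 16.8×1.15 = 43.63 kPa.
Pore pressure: u = 9.81×(2.45 − 0.23) = 21.778 kPa.
Initial effective stress: σ'_0 = σ_v − u = 43.63 − 21.778 = 21.852 kPa.
Stress increase at mid-clay by the 2:1 spreading method:
Δσ ≈ qD²/(D+z)² = 96.7×1.7²/(1.7+2.45)² = 16.227 kPa
Final effective stress: σ'_f = σ'_0 + Δσ = 21.852 + 16.227 = 38.079 kPa.
Normally consolidated clay, so the full stress increment lies on the virgin compression line:
S_c = C_c·H/(1+e₀)·log₁₀(σ'_f/σ'_0) = 0.26×2.3/(1+1.16)×log₁₀(38.079/21.852)
    = 0.27685 × 0.24119 = 0.06677 m

S_c ≈ 66.8 mm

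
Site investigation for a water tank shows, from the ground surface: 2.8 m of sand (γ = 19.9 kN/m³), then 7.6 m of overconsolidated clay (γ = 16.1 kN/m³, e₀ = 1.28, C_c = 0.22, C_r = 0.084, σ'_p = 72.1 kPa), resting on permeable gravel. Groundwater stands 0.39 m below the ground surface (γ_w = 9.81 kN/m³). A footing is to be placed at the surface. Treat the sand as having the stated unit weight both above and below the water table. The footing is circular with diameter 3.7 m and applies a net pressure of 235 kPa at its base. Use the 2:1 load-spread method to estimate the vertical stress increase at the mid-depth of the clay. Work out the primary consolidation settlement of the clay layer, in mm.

Mid-depth of clay below the ground surface: z = 2.8 + 7.6/2 = 6.6 m.
Total vertical stress at mid-clay: σ_v = 19.9×2.8 + 16.1×3.8 = 116.9 kPa.
Pore pressure: u = 9.81×(6.6 − 0.39) = 60.92 kPa.
Initial effective stress: σ'_0 = σ_v − u = 116.9 − 60.92 = 55.98 kPa.
Stress increase at mid-clay by the 2:1 spreading method:
Δσ ≈ qD²/(D+z)² = 235×3.7²/(3.7+6.6)² = 30.325 kPa
Final effective stress: σ'_f = 55.98 + 30.325 = 86.305 kPa.
σ'_f = 86.305 > σ'_p = 72.1 kPa, so the stress path crosses the preconsolidation pressure — recompression up to σ'_p, then virgin compression beyond:
S_c = H/(1+e₀)·[C_r·log₁₀(σ'_p/σ'_0) + C_c·log₁₀(σ'_f/σ'_p)]
    = 7.6/2.28 × [0.084×log₁₀(72.1/55.98) + 0.22×log₁₀(86.305/72.1)]
    = 3.3333 × [0.0092318 + 0.017182] = 0.08805 m

S_c ≈ 88 mm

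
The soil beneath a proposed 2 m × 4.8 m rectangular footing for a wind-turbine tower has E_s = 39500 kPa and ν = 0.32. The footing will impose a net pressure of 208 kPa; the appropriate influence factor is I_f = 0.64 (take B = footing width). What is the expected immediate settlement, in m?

Immediate (elastic) settlement: S_e = q·B·(1−ν²)/E_s · I_f.
S_e = 208 × 2 × (1 − 0.32²) / 39500 × 0.64
    = 208 × 2 × 0.8976 / 39500 × 0.64
    = 0.00605 m

S_e ≈ 0.00605 m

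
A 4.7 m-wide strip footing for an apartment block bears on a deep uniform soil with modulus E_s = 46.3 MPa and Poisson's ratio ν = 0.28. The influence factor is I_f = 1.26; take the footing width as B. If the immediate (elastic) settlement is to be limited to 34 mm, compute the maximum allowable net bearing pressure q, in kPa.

E_s = 46.3 MPa = 46300 kPa.
S_e = q·B·(1−ν²)/E_s · I_f  ⇒  q = S_e·E_s / (B·(1−ν²)·I_f).
q = 0.034 × 46300 / (4.7 × 0.9216 × 1.26) = 288.4 kPa

q ≈ 288 kPa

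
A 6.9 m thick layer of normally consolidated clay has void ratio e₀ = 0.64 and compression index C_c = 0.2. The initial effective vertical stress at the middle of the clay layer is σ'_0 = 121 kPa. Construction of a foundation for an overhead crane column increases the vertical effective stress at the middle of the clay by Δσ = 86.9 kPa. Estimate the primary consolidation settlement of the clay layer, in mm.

Final effective stress: σ'_f = σ'_0 + Δσ = 121 + 86.9 = 207.9 kPa.
Normally consolidated clay, so the full stress increment lies on the virgin compression line:
S_c = C_c·H/(1+e₀)·log₁₀(σ'_f/σ'_0) = 0.2×6.9/(1+0.64)×log₁₀(207.9/121)
    = 0.84146 × 0.23507 = 0.1978 m

S_c ≈ 198 mm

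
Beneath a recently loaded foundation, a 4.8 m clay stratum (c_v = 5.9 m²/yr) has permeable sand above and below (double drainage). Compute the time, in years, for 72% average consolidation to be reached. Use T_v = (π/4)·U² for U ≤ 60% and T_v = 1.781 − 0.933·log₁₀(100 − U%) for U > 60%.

Drainage path length: H_d = H/2 = 2.4 m (double drainage).
U > 60%: T_v = 1.781 − 0.933·log₁₀(100 − 72) = 0.4308.
t = T_v·H_d²/c_v = 0.4308×2.4²/5.9 = 0.4206 years.

t ≈ 0.421 years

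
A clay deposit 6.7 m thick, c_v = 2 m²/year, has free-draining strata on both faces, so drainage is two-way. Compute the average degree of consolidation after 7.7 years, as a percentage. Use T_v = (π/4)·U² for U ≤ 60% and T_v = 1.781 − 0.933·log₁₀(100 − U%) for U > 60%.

U ≈ 97.3 %

Drainage path length: H_d = H/2 = 3.35 m (double drainage).
T_v = c_v·t/H_d² = 2×7.7/3.35² = 1.3722.
T_v = 1.3722 corresponds to the U > 60% branch:
U = 1 − 10^((1.781 − T_v)/0.933)/100 = 0.9726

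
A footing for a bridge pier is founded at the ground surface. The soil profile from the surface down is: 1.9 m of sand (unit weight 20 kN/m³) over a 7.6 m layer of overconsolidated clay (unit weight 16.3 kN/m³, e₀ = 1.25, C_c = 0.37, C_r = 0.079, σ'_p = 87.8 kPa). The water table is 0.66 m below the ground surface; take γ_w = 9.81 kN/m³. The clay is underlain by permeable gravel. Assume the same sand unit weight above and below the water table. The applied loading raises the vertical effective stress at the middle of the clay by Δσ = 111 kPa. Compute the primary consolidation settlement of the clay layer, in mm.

Mid-depth of clay below the ground surface: z = 1.9 + 7.6/2 = 5.7 m.
Total vertical stress at mid-clay: σ_v = 20×1.9 + 16.3×3.8 = 99.94 kPa.
Pore pressure: u = 9.81×(5.7 − 0.66) = 49.442 kPa.
Initial effective stress: σ'_0 = σ_v − u = 99.94 − 49.442 = 50.498 kPa.
Final effective stress: σ'_f = 50.498 + 111 = 161.5 kPa.
σ'_f = 161.5 > σ'_p = 87.8 kPa, so the stress path crosses the preconsolidation pressure — recompression up to σ'_p, then virgin compression beyond:
S_c = H/(1+e₀)·[C_r·log₁₀(σ'_p/σ'_0) + C_c·log₁₀(σ'_f/σ'_p)]
    = 7.6/2.25 × [0.079×log₁₀(87.8/50.498) + 0.37×log₁₀(161.5/87.8)]
    = 3.3778 × [0.018977 + 0.097931] = 0.3949 m

S_c ≈ 395 mm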